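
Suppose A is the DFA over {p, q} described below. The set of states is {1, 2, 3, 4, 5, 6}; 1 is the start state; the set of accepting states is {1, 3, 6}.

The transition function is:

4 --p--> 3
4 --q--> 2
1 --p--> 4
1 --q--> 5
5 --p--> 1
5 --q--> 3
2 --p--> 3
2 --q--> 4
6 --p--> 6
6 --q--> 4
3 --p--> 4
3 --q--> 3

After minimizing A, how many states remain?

4

Reachable states from the start: {1,2,3,4,5}. Unreachable: {6} — drop them.
Initial partition by acceptance: {1,3} | {2,4,5}.
Refine {1,3} on symbol q: members go to different blocks, giving {1} and {3}.
Refine {2,4,5} on symbol p: members go to different blocks, giving {2,4} and {5}.
Stable partition: {1} | {2,4} | {3} | {5} — 4 equivalence classes.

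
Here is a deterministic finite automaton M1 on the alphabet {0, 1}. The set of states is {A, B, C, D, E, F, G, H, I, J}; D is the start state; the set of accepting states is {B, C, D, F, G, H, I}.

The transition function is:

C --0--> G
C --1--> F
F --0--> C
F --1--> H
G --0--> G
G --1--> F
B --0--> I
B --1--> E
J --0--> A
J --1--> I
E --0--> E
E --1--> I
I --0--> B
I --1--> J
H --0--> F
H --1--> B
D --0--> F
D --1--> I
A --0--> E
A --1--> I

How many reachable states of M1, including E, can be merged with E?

3

P0 = {B,C,D,F,G,H,I} | {A,E,J}.
On input 1, block {B,C,D,F,G,H,I} splits into {C,D,F,G,H} and {B,I}.
Refine {C,D,F,G,H} on symbol 1: members go to different blocks, giving {C,F,G} and {D,H}.
On input 1, block {C,F,G} splits into {C,G} and {F}.
No further refinement is possible. Final partition (5 blocks): {C,G} | {A,E,J} | {B,I} | {D,H} | {F}.
The equivalence class containing E is {A,E,J}, of size 3.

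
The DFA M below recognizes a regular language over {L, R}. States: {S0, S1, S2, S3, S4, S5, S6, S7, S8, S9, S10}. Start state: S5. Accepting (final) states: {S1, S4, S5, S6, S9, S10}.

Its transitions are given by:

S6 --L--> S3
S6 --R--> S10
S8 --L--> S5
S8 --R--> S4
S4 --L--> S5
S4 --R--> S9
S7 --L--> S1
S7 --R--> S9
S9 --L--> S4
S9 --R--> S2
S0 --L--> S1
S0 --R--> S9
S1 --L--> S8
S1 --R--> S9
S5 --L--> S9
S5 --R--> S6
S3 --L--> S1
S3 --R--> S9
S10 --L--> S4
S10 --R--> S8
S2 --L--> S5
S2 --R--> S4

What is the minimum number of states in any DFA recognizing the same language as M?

First remove the unreachable states {S0,S7}; 9 states remain.
P0 = {S1,S4,S5,S6,S9,S10} | {S2,S3,S8}.
Refine {S1,S4,S5,S6,S9,S10} on symbol L: members go to different blocks, giving {S4,S5,S9,S10} and {S1,S6}.
Split {S4,S5,S9,S10} by δ(·,R) → {S9,S10} and {S4} and {S5}.
On input L, block {S2,S3,S8} splits into {S2,S8} and {S3}.
Split {S1,S6} by δ(·,L) → {S1} and {S6}.
Stable partition: {S9,S10} | {S2,S8} | {S1} | {S4} | {S5} | {S3} | {S6} — 7 equivalence classes.

7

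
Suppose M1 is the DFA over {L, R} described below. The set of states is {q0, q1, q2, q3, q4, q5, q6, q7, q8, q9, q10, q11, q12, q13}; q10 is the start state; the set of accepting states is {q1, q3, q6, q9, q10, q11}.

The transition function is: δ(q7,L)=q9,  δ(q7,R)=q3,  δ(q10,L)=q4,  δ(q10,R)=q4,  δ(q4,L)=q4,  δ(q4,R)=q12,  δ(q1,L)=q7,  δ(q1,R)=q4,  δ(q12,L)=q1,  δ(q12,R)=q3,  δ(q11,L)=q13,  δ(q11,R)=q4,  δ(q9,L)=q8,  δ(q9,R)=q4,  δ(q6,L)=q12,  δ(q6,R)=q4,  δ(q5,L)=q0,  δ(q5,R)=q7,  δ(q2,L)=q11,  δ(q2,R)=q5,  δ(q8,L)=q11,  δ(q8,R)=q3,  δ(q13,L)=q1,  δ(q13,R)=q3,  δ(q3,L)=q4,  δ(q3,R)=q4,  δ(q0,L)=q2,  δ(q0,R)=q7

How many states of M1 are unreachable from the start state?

4

No path from q10 leads to q0, q2, q5, q6; the other 10 states are all reachable.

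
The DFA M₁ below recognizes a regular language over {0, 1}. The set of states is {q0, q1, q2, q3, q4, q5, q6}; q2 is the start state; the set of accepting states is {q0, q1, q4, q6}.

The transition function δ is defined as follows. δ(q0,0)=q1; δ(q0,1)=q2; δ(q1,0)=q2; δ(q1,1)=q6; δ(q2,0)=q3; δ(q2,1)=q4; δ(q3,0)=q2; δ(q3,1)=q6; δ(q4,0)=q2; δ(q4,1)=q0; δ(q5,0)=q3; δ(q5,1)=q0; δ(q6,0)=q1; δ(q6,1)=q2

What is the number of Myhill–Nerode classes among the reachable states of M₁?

First remove the unreachable states {q5}; 6 states remain.
Start with accepting vs non-accepting: {q0,q1,q4,q6} | {q2,q3}.
On input 0, block {q0,q1,q4,q6} splits into {q0,q6} and {q1,q4}.
On input 1, block {q2,q3} splits into {q2} and {q3}.
Stable partition: {q0,q6} | {q2} | {q1,q4} | {q3} — 4 equivalence classes.

4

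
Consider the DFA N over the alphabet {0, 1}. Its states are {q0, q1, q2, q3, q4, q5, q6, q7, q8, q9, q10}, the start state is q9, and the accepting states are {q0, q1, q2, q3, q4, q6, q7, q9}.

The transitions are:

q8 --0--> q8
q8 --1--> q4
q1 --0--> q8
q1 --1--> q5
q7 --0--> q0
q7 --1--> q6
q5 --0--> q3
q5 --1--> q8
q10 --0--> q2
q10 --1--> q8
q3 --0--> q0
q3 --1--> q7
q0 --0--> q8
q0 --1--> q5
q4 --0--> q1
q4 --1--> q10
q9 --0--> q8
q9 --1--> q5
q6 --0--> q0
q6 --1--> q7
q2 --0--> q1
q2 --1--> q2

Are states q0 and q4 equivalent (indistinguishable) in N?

No

Every state is reachable, so we keep all 11.
P0 = {q0,q1,q2,q3,q4,q6,q7,q9} | {q5,q8,q10}.
On input 0, block {q0,q1,q2,q3,q4,q6,q7,q9} splits into {q2,q3,q4,q6,q7} and {q0,q1,q9}.
Refine {q2,q3,q4,q6,q7} on symbol 1: members go to different blocks, giving {q2,q3,q6,q7} and {q4}.
Split {q5,q8,q10} by δ(·,0) → {q5,q10} and {q8}.
Stable partition: {q2,q3,q6,q7} | {q5,q10} | {q0,q1,q9} | {q4} | {q8} — 5 equivalence classes.
q0 and q4 end up in different blocks, so they are distinguishable. For instance, the string '0' is accepted from only q4.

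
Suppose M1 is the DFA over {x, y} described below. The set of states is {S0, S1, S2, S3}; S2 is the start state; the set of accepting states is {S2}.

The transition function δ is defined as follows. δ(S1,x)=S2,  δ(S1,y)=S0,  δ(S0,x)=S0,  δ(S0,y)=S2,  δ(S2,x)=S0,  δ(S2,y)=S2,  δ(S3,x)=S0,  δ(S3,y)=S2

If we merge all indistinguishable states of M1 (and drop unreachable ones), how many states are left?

2

States {S1,S3} cannot be reached from the start state, so discard them.
P0 = {S2} | {S0}.
The partition is now stable with 2 blocks: {S2} | {S0}.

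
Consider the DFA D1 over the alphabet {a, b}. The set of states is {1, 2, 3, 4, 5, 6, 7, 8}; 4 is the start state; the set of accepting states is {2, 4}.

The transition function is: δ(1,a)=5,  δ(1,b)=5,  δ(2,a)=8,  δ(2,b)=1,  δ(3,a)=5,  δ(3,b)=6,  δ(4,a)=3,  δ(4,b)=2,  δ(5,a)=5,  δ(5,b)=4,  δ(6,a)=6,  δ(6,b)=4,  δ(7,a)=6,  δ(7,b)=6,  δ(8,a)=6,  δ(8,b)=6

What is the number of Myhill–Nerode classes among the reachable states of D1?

4

States {7} cannot be reached from the start state, so discard them.
Initial partition by acceptance: {2,4} | {1,3,5,6,8}.
Refine {2,4} on symbol b: members go to different blocks, giving {2} and {4}.
Split {1,3,5,6,8} by δ(·,b) → {1,3,8} and {5,6}.
The partition is now stable with 4 blocks: {2} | {1,3,8} | {4} | {5,6}.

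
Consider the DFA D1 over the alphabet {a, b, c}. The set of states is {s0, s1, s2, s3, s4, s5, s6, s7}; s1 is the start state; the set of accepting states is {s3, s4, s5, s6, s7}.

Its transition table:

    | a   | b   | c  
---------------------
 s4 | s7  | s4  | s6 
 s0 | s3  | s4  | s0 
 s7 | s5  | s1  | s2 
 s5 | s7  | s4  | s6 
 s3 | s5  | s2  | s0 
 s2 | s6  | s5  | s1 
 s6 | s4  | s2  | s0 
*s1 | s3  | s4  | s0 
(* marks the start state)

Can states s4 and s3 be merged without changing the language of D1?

All states are reachable from the start state.
P0 = {s3,s4,s5,s6,s7} | {s0,s1,s2}.
Refine {s3,s4,s5,s6,s7} on symbol b: members go to different blocks, giving {s3,s6,s7} and {s4,s5}.
No further refinement is possible. Final partition (3 blocks): {s3,s6,s7} | {s0,s1,s2} | {s4,s5}.
s4 and s3 end up in different blocks, so they are distinguishable. For instance, the string 'b' is accepted from only s4.

No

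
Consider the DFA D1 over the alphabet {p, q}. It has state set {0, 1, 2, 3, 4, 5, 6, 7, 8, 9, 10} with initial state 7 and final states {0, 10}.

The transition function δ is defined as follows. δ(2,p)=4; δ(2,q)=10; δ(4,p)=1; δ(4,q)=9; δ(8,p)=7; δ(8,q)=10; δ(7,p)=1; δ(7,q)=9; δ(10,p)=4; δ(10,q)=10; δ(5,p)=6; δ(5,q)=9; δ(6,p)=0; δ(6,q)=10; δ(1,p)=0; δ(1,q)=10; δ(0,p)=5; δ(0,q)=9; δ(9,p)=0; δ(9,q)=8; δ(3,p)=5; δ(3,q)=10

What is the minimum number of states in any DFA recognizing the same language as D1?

First remove the unreachable states {2,3}; 9 states remain.
Initial partition by acceptance: {0,10} | {1,4,5,6,7,8,9}.
Refine {0,10} on symbol q: members go to different blocks, giving {0} and {10}.
Split {1,4,5,6,7,8,9} by δ(·,p) → {4,5,7,8} and {1,6,9}.
Refine {4,5,7,8} on symbol p: members go to different blocks, giving {4,5,7} and {8}.
Split {1,6,9} by δ(·,q) → {1,6} and {9}.
The partition is now stable with 6 blocks: {0} | {4,5,7} | {10} | {1,6} | {8} | {9}.

6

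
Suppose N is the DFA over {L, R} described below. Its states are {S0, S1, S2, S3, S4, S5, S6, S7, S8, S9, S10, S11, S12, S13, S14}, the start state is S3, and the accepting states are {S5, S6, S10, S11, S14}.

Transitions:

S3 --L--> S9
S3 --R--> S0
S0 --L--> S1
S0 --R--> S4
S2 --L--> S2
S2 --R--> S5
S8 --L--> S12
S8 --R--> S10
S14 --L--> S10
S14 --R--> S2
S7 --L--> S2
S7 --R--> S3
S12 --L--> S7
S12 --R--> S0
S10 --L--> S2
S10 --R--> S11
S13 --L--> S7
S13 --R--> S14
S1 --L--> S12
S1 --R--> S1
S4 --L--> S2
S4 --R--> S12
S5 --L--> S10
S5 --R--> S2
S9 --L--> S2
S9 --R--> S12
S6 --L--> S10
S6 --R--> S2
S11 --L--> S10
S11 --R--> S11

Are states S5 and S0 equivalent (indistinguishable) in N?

Reachable states from the start: {S0,S1,S2,S3,S4,S5,S7,S9,S10,S11,S12}. Unreachable: {S6,S8,S13,S14} — drop them.
P0 = {S5,S10,S11} | {S0,S1,S2,S3,S4,S7,S9,S12}.
On input L, block {S5,S10,S11} splits into {S5,S11} and {S10}.
On input R, block {S5,S11} splits into {S5} and {S11}.
On input R, block {S0,S1,S2,S3,S4,S7,S9,S12} splits into {S0,S1,S3,S4,S7,S9,S12} and {S2}.
Refine {S0,S1,S3,S4,S7,S9,S12} on symbol L: members go to different blocks, giving {S0,S1,S3,S12} and {S4,S7,S9}.
Split {S0,S1,S3,S12} by δ(·,L) → {S0,S1} and {S3,S12}.
Split {S0,S1} by δ(·,L) → {S0} and {S1}.
No further refinement is possible. Final partition (8 blocks): {S5} | {S0} | {S10} | {S11} | {S2} | {S4,S7,S9} | {S3,S12} | {S1}.
S5 and S0 end up in different blocks, so they are distinguishable. For instance, the string 'ε' is accepted from only S5.

No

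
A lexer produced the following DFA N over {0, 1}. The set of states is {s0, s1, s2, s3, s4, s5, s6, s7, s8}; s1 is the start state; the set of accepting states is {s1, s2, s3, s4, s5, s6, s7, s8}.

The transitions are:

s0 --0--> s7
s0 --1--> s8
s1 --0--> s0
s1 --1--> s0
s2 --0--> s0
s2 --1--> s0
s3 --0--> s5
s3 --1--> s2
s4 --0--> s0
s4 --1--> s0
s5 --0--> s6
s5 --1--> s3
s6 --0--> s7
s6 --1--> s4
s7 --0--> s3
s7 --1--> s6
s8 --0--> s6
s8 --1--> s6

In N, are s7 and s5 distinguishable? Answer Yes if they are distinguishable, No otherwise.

No

Initial partition by acceptance: {s1,s2,s3,s4,s5,s6,s7,s8} | {s0}.
On input 0, block {s1,s2,s3,s4,s5,s6,s7,s8} splits into {s3,s5,s6,s7,s8} and {s1,s2,s4}.
Split {s3,s5,s6,s7,s8} by δ(·,1) → {s5,s7,s8} and {s3,s6}.
The partition is now stable with 4 blocks: {s5,s7,s8} | {s0} | {s1,s2,s4} | {s3,s6}.
s7 and s5 lie in the same block of the stable partition, so they are equivalent — no string distinguishes them.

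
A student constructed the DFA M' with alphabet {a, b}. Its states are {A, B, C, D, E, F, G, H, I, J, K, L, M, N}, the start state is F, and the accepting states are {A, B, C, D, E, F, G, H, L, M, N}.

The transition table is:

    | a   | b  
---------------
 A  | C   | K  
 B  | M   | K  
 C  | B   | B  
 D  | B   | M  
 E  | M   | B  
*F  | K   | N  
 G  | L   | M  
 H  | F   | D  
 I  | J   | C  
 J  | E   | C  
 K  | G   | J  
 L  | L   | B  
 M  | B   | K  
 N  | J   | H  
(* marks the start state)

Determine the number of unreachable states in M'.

Starting at F and following transitions, the reachable set is {B, C, D, E, F, G, H, J, K, L, M, N}. That leaves A, I unreachable — 2 in total.

2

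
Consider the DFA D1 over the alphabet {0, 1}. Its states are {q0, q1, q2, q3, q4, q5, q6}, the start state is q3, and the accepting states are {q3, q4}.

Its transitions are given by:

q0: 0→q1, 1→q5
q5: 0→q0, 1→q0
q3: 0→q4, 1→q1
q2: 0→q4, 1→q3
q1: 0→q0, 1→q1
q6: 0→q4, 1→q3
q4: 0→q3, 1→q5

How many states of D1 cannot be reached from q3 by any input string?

Starting at q3 and following transitions, the reachable set is {q0, q1, q3, q4, q5}. That leaves q2, q6 unreachable — 2 in total.

2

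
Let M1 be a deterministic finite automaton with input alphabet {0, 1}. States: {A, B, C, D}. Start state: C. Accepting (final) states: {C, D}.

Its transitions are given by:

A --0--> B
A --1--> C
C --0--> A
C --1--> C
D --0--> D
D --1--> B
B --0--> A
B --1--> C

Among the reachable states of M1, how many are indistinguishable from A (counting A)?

2

States {D} cannot be reached from the start state, so discard them.
P0 = {C} | {A,B}.
Stable partition: {C} | {A,B} — 2 equivalence classes.
State A belongs to the block {A,B}, which has 2 states.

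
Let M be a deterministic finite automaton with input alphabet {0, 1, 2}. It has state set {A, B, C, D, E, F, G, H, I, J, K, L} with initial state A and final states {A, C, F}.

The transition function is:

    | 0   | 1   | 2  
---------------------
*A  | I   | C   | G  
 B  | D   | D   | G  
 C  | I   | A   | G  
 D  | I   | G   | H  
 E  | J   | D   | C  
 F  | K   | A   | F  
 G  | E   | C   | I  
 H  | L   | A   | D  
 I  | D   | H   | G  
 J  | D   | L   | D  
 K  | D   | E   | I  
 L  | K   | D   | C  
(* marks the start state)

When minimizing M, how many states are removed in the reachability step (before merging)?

No path from A leads to B, F; the other 10 states are all reachable.

2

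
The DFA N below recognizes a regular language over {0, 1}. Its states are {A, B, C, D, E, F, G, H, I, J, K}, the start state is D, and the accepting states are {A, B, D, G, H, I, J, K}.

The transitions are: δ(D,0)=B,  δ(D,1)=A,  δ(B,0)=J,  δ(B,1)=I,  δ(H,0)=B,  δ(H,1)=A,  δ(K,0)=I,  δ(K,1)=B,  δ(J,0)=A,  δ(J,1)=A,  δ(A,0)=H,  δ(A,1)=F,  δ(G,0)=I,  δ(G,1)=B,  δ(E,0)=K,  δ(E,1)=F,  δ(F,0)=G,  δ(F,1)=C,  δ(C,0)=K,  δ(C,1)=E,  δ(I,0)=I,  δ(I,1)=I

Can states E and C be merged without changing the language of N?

All states are reachable from the start state.
Start with accepting vs non-accepting: {A,B,D,G,H,I,J,K} | {C,E,F}.
On input 1, block {A,B,D,G,H,I,J,K} splits into {B,D,G,H,I,J,K} and {A}.
Refine {B,D,G,H,I,J,K} on symbol 0: members go to different blocks, giving {B,D,G,H,I,K} and {J}.
On input 0, block {B,D,G,H,I,K} splits into {D,G,H,I,K} and {B}.
On input 0, block {D,G,H,I,K} splits into {G,I,K} and {D,H}.
Split {G,I,K} by δ(·,1) → {G,K} and {I}.
Stable partition: {G,K} | {C,E,F} | {A} | {J} | {B} | {D,H} | {I} — 7 equivalence classes.
E and C lie in the same block of the stable partition, so they are equivalent — no string distinguishes them.

Yes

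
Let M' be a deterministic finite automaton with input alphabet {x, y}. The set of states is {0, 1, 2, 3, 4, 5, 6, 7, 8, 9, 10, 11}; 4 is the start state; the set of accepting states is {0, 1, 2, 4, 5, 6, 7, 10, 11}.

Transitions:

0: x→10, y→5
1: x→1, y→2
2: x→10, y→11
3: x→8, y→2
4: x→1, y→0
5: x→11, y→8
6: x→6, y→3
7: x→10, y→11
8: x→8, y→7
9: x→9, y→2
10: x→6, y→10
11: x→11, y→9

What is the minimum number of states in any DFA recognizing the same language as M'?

5

All states are reachable from the start state.
P0 = {0,1,2,4,5,6,7,10,11} | {3,8,9}.
On input y, block {0,1,2,4,5,6,7,10,11} splits into {0,1,2,4,7,10} and {5,6,11}.
Split {0,1,2,4,7,10} by δ(·,x) → {0,1,2,4,7} and {10}.
Refine {0,1,2,4,7} on symbol x: members go to different blocks, giving {0,2,7} and {1,4}.
No further refinement is possible. Final partition (5 blocks): {0,2,7} | {3,8,9} | {5,6,11} | {10} | {1,4}.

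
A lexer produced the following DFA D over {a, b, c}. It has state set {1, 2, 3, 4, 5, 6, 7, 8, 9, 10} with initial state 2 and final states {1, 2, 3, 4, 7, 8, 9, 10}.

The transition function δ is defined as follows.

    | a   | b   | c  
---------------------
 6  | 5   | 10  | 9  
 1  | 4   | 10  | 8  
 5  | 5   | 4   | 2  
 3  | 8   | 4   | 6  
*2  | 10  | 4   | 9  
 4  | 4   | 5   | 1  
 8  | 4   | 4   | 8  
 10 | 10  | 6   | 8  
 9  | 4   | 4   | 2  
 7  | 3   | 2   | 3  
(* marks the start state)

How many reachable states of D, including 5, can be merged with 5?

2

First remove the unreachable states {3,7}; 8 states remain.
P0 = {1,2,4,8,9,10} | {5,6}.
Refine {1,2,4,8,9,10} on symbol b: members go to different blocks, giving {1,2,8,9} and {4,10}.
No further refinement is possible. Final partition (3 blocks): {1,2,8,9} | {5,6} | {4,10}.
The equivalence class containing 5 is {5,6}, of size 2.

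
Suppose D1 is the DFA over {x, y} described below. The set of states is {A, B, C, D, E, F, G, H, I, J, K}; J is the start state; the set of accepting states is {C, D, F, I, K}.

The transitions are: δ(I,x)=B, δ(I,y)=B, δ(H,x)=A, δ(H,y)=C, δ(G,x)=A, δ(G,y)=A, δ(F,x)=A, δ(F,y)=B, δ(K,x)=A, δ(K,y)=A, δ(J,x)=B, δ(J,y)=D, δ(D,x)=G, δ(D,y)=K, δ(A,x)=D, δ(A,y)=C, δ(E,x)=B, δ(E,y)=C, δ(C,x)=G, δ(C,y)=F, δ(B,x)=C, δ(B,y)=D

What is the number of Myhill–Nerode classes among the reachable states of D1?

States {E,H,I} cannot be reached from the start state, so discard them.
Start with accepting vs non-accepting: {C,D,F,K} | {A,B,G,J}.
On input y, block {C,D,F,K} splits into {C,D} and {F,K}.
On input x, block {A,B,G,J} splits into {A,B} and {G,J}.
Split {G,J} by δ(·,y) → {G} and {J}.
The partition is now stable with 5 blocks: {C,D} | {A,B} | {F,K} | {G} | {J}.

5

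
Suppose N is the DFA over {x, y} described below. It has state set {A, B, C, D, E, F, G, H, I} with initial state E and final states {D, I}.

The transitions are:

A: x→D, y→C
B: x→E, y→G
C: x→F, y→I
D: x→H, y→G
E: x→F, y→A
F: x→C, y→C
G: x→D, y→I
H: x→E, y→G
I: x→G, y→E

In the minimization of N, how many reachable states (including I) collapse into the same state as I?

States {B} cannot be reached from the start state, so discard them.
Initial partition by acceptance: {D,I} | {A,C,E,F,G,H}.
Refine {A,C,E,F,G,H} on symbol x: members go to different blocks, giving {C,E,F,H} and {A,G}.
Split {D,I} by δ(·,x) → {D} and {I}.
Refine {C,E,F,H} on symbol y: members go to different blocks, giving {E,H} and {C} and {F}.
Refine {E,H} on symbol x: members go to different blocks, giving {E} and {H}.
Split {A,G} by δ(·,y) → {A} and {G}.
No further refinement is possible. Final partition (8 blocks): {D} | {E} | {A} | {I} | {C} | {F} | {H} | {G}.
State I belongs to the block {I}, which has 1 states.

1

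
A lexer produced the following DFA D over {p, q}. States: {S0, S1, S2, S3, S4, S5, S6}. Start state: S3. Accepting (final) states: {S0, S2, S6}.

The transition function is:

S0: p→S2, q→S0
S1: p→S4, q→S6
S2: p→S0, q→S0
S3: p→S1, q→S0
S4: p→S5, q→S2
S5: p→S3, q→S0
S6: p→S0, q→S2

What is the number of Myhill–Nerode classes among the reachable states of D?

2

P0 = {S0,S2,S6} | {S1,S3,S4,S5}.
The partition is now stable with 2 blocks: {S0,S2,S6} | {S1,S3,S4,S5}.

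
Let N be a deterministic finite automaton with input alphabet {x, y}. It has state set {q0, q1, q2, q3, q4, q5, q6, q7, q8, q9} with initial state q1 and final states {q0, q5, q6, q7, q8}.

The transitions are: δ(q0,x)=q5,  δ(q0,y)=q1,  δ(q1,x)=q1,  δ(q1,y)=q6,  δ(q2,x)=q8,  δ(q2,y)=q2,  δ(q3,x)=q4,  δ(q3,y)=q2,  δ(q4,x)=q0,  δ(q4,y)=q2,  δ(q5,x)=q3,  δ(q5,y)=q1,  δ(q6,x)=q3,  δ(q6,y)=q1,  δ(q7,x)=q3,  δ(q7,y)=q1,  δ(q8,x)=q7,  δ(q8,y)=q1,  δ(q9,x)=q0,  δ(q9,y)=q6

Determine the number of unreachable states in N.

Starting at q1 and following transitions, the reachable set is {q0, q1, q2, q3, q4, q5, q6, q7, q8}. That leaves q9 unreachable — 1 in total.

1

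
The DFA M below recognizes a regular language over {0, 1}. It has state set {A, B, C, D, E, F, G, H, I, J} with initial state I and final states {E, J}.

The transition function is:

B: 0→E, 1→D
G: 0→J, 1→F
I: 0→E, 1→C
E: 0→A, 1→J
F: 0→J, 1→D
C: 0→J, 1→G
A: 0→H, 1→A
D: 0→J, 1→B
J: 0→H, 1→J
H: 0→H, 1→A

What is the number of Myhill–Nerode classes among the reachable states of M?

3

Initial partition by acceptance: {E,J} | {A,B,C,D,F,G,H,I}.
Refine {A,B,C,D,F,G,H,I} on symbol 0: members go to different blocks, giving {B,C,D,F,G,I} and {A,H}.
Stable partition: {E,J} | {B,C,D,F,G,I} | {A,H} — 3 equivalence classes.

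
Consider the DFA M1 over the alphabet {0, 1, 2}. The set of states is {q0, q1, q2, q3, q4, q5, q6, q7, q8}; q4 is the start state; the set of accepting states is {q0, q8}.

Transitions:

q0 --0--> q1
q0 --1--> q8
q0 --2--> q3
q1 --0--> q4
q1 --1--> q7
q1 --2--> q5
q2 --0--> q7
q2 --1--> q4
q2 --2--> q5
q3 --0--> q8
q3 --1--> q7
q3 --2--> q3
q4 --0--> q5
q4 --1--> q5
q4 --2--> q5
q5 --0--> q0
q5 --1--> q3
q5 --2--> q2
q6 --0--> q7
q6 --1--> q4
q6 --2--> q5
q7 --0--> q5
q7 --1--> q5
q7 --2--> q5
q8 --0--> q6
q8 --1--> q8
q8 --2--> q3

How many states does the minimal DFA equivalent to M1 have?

Initial partition by acceptance: {q0,q8} | {q1,q2,q3,q4,q5,q6,q7}.
On input 0, block {q1,q2,q3,q4,q5,q6,q7} splits into {q1,q2,q4,q6,q7} and {q3,q5}.
Refine {q1,q2,q4,q6,q7} on symbol 0: members go to different blocks, giving {q1,q2,q6} and {q4,q7}.
On input 1, block {q3,q5} splits into {q3} and {q5}.
No further refinement is possible. Final partition (5 blocks): {q0,q8} | {q1,q2,q6} | {q3} | {q4,q7} | {q5}.

5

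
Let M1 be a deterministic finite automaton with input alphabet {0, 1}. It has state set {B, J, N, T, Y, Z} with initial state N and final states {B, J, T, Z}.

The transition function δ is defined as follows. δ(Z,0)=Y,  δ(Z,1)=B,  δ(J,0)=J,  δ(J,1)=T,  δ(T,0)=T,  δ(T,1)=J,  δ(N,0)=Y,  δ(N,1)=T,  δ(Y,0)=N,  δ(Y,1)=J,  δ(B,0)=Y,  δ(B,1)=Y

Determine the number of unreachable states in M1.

Starting at N and following transitions, the reachable set is {J, N, T, Y}. That leaves B, Z unreachable — 2 in total.

2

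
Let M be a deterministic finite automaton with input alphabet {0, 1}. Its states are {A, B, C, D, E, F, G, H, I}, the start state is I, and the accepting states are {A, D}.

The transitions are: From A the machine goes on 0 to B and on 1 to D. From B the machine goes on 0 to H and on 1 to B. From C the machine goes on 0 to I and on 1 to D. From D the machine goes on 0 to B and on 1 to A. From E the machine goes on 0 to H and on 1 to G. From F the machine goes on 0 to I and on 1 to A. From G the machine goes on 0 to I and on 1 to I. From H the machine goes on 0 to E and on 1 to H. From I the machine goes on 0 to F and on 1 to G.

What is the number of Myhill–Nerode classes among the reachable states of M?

Reachable states from the start: {A,B,D,E,F,G,H,I}. Unreachable: {C} — drop them.
Start with accepting vs non-accepting: {A,D} | {B,E,F,G,H,I}.
Split {B,E,F,G,H,I} by δ(·,1) → {B,E,G,H,I} and {F}.
Split {B,E,G,H,I} by δ(·,0) → {B,E,G,H} and {I}.
On input 0, block {B,E,G,H} splits into {B,E,H} and {G}.
On input 1, block {B,E,H} splits into {B,H} and {E}.
On input 0, block {B,H} splits into {B} and {H}.
The partition is now stable with 7 blocks: {A,D} | {B} | {F} | {I} | {G} | {E} | {H}.

7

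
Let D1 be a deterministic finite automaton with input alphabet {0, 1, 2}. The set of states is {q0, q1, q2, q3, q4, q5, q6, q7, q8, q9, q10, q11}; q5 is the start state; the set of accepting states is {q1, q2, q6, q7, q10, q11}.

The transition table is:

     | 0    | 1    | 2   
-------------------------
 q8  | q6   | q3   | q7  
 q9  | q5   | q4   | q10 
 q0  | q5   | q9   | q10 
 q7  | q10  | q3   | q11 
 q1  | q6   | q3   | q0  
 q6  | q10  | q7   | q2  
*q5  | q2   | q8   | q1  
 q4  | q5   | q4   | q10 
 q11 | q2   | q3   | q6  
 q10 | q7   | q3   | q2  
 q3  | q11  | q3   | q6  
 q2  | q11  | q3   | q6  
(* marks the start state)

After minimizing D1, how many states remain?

8

P0 = {q1,q2,q6,q7,q10,q11} | {q0,q3,q4,q5,q8,q9}.
Split {q1,q2,q6,q7,q10,q11} by δ(·,1) → {q1,q2,q7,q10,q11} and {q6}.
Split {q1,q2,q7,q10,q11} by δ(·,0) → {q2,q7,q10,q11} and {q1}.
Split {q2,q7,q10,q11} by δ(·,2) → {q2,q11} and {q7,q10}.
Split {q0,q3,q4,q5,q8,q9} by δ(·,0) → {q0,q4,q9} and {q3,q5} and {q8}.
Refine {q3,q5} on symbol 1: members go to different blocks, giving {q3} and {q5}.
No further refinement is possible. Final partition (8 blocks): {q2,q11} | {q0,q4,q9} | {q6} | {q1} | {q7,q10} | {q3} | {q8} | {q5}.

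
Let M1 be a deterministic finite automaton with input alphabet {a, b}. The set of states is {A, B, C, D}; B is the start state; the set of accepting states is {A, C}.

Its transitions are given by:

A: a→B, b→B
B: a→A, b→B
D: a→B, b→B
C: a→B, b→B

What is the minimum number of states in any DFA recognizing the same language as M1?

2

States {C,D} cannot be reached from the start state, so discard them.
Start with accepting vs non-accepting: {A} | {B}.
The partition is now stable with 2 blocks: {A} | {B}.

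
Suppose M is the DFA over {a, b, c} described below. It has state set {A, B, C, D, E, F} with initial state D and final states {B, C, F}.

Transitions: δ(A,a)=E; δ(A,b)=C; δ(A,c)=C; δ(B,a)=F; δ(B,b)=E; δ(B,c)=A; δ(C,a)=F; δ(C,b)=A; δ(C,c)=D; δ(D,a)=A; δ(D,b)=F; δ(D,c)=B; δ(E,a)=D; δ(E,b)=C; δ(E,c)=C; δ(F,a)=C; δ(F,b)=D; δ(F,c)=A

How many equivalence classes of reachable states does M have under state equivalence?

Every state is reachable, so we keep all 6.
Start with accepting vs non-accepting: {B,C,F} | {A,D,E}.
No further refinement is possible. Final partition (2 blocks): {B,C,F} | {A,D,E}.

2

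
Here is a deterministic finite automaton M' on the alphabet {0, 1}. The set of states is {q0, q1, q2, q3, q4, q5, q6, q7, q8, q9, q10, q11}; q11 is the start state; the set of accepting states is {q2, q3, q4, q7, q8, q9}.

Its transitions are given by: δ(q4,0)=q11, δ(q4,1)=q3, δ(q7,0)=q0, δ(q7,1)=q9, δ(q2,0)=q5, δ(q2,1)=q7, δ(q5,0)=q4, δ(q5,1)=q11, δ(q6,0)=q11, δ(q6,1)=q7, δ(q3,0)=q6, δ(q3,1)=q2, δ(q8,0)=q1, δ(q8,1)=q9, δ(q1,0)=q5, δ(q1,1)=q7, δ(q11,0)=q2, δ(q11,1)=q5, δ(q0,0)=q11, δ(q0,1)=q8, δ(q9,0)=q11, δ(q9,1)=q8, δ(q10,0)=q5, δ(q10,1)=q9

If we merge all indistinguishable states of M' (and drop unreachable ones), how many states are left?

4

States {q10} cannot be reached from the start state, so discard them.
Initial partition by acceptance: {q2,q3,q4,q7,q8,q9} | {q0,q1,q5,q6,q11}.
On input 0, block {q0,q1,q5,q6,q11} splits into {q0,q1,q6} and {q5,q11}.
Split {q2,q3,q4,q7,q8,q9} by δ(·,0) → {q2,q4,q9} and {q3,q7,q8}.
The partition is now stable with 4 blocks: {q2,q4,q9} | {q0,q1,q6} | {q5,q11} | {q3,q7,q8}.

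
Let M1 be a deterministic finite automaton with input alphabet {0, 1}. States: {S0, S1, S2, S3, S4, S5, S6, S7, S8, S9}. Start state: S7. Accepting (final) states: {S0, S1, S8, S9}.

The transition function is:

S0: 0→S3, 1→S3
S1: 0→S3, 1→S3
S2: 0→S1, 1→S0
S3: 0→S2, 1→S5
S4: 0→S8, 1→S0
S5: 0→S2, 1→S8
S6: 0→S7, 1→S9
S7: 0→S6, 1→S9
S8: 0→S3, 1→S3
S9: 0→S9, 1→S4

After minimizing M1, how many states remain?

6

All states are reachable from the start state.
Start with accepting vs non-accepting: {S0,S1,S8,S9} | {S2,S3,S4,S5,S6,S7}.
On input 0, block {S0,S1,S8,S9} splits into {S0,S1,S8} and {S9}.
Split {S2,S3,S4,S5,S6,S7} by δ(·,0) → {S3,S5,S6,S7} and {S2,S4}.
On input 0, block {S3,S5,S6,S7} splits into {S3,S5} and {S6,S7}.
Refine {S3,S5} on symbol 1: members go to different blocks, giving {S3} and {S5}.
No further refinement is possible. Final partition (6 blocks): {S0,S1,S8} | {S3} | {S9} | {S2,S4} | {S6,S7} | {S5}.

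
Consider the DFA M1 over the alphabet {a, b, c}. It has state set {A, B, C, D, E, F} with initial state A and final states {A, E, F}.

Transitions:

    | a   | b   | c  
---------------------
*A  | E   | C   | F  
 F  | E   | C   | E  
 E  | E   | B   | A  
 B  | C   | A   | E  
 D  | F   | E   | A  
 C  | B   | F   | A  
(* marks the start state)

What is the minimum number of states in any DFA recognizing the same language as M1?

2

First remove the unreachable states {D}; 5 states remain.
Initial partition by acceptance: {A,E,F} | {B,C}.
The partition is now stable with 2 blocks: {A,E,F} | {B,C}.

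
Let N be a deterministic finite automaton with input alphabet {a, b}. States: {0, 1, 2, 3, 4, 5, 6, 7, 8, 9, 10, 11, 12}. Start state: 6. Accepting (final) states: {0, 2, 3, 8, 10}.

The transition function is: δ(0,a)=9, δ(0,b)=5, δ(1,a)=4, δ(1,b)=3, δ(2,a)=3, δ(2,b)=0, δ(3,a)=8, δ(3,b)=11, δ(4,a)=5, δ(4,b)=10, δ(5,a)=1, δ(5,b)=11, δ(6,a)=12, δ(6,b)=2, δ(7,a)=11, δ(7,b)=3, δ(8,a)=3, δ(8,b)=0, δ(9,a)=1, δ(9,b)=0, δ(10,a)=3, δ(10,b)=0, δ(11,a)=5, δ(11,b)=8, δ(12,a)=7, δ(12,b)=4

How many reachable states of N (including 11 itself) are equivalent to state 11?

3

Start with accepting vs non-accepting: {0,2,3,8,10} | {1,4,5,6,7,9,11,12}.
Split {0,2,3,8,10} by δ(·,a) → {2,3,8,10} and {0}.
Refine {2,3,8,10} on symbol b: members go to different blocks, giving {2,8,10} and {3}.
Refine {1,4,5,6,7,9,11,12} on symbol b: members go to different blocks, giving {4,6,11} and {1,7} and {5,12} and {9}.
Stable partition: {2,8,10} | {4,6,11} | {0} | {3} | {1,7} | {5,12} | {9} — 7 equivalence classes.
State 11 belongs to the block {4,6,11}, which has 3 states.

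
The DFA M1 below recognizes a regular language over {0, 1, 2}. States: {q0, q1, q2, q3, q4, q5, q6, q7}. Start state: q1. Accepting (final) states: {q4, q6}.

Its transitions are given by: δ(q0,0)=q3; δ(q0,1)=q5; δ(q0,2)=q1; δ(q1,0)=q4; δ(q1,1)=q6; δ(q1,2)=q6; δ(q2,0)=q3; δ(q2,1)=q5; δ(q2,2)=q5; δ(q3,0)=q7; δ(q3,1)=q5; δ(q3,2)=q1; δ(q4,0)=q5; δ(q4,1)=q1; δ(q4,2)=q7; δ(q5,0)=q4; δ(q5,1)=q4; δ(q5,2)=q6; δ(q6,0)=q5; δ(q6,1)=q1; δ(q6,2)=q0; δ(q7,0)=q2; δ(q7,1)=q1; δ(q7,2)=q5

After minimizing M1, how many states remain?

3

P0 = {q4,q6} | {q0,q1,q2,q3,q5,q7}.
Split {q0,q1,q2,q3,q5,q7} by δ(·,0) → {q0,q2,q3,q7} and {q1,q5}.
No further refinement is possible. Final partition (3 blocks): {q4,q6} | {q0,q2,q3,q7} | {q1,q5}.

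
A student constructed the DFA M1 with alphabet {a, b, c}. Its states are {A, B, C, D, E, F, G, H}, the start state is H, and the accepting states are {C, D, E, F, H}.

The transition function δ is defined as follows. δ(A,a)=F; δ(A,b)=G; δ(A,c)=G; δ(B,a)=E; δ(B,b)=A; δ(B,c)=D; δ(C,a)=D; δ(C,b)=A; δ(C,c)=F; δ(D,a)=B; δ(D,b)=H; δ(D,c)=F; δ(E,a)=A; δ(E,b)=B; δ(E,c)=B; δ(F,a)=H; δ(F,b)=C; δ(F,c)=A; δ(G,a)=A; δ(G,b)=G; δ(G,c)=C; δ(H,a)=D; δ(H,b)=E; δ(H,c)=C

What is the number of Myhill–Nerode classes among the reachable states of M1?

8

Initial partition by acceptance: {C,D,E,F,H} | {A,B,G}.
Refine {C,D,E,F,H} on symbol a: members go to different blocks, giving {C,F,H} and {D,E}.
On input a, block {C,F,H} splits into {C,H} and {F}.
Refine {C,H} on symbol b: members go to different blocks, giving {C} and {H}.
Split {A,B,G} by δ(·,a) → {A} and {B} and {G}.
Refine {D,E} on symbol a: members go to different blocks, giving {D} and {E}.
Stable partition: {C} | {A} | {D} | {F} | {H} | {B} | {G} | {E} — 8 equivalence classes.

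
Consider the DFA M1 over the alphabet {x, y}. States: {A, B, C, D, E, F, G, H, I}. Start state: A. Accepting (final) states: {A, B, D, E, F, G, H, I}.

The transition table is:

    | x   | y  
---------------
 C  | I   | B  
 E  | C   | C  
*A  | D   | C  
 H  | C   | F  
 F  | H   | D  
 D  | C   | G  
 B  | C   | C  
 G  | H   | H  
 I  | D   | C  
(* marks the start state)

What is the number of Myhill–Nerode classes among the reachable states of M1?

5

Reachable states from the start: {A,B,C,D,F,G,H,I}. Unreachable: {E} — drop them.
Initial partition by acceptance: {A,B,D,F,G,H,I} | {C}.
Split {A,B,D,F,G,H,I} by δ(·,x) → {A,F,G,I} and {B,D,H}.
Split {A,F,G,I} by δ(·,y) → {A,I} and {F,G}.
On input y, block {B,D,H} splits into {D,H} and {B}.
No further refinement is possible. Final partition (5 blocks): {A,I} | {C} | {D,H} | {F,G} | {B}.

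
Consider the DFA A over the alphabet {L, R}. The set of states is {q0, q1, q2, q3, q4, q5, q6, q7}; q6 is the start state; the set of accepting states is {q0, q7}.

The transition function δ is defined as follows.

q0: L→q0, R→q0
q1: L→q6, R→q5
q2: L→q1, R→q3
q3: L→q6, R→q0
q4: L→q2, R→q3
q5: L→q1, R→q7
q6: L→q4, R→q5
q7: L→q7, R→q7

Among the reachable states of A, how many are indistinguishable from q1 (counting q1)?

4

Start with accepting vs non-accepting: {q0,q7} | {q1,q2,q3,q4,q5,q6}.
Refine {q1,q2,q3,q4,q5,q6} on symbol R: members go to different blocks, giving {q1,q2,q4,q6} and {q3,q5}.
The partition is now stable with 3 blocks: {q0,q7} | {q1,q2,q4,q6} | {q3,q5}.
The equivalence class containing q1 is {q1,q2,q4,q6}, of size 4.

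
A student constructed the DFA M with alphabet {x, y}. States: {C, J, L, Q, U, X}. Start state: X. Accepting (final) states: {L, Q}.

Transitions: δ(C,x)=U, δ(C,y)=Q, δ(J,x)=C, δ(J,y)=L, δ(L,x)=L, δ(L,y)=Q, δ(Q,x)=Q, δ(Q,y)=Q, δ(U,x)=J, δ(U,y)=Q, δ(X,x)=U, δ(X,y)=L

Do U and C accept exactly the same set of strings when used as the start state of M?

Yes

All states are reachable from the start state.
P0 = {L,Q} | {C,J,U,X}.
The partition is now stable with 2 blocks: {L,Q} | {C,J,U,X}.
U and C lie in the same block of the stable partition, so they are equivalent — no string distinguishes them.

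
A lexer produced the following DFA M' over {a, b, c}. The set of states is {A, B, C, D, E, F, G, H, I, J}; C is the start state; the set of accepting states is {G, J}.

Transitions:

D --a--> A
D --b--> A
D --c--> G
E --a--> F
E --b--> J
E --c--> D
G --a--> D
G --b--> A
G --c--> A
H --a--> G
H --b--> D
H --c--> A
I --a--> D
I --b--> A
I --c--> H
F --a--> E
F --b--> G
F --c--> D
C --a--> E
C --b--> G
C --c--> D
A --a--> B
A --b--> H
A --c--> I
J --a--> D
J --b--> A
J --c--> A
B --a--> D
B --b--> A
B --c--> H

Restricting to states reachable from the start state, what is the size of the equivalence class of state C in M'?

3

Initial partition by acceptance: {G,J} | {A,B,C,D,E,F,H,I}.
Split {A,B,C,D,E,F,H,I} by δ(·,a) → {A,B,C,D,E,F,I} and {H}.
Split {A,B,C,D,E,F,I} by δ(·,b) → {B,D,I} and {C,E,F} and {A}.
Split {B,D,I} by δ(·,a) → {B,I} and {D}.
The partition is now stable with 6 blocks: {G,J} | {B,I} | {H} | {C,E,F} | {A} | {D}.
State C belongs to the block {C,E,F}, which has 3 states.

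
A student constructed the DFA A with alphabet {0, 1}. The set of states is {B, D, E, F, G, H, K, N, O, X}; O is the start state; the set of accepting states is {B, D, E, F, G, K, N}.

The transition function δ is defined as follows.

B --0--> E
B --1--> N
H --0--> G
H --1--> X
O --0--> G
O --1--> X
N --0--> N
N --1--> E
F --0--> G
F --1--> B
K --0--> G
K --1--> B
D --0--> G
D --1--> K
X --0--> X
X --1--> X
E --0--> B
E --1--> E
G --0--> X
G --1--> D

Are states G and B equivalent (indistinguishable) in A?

No

States {F,H} cannot be reached from the start state, so discard them.
P0 = {B,D,E,G,K,N} | {O,X}.
On input 0, block {B,D,E,G,K,N} splits into {B,D,E,K,N} and {G}.
Split {B,D,E,K,N} by δ(·,0) → {B,E,N} and {D,K}.
Split {O,X} by δ(·,0) → {O} and {X}.
Split {D,K} by δ(·,1) → {K} and {D}.
Stable partition: {B,E,N} | {O} | {G} | {K} | {X} | {D} — 6 equivalence classes.
G and B end up in different blocks, so they are distinguishable. For instance, the string '0' is accepted from only B.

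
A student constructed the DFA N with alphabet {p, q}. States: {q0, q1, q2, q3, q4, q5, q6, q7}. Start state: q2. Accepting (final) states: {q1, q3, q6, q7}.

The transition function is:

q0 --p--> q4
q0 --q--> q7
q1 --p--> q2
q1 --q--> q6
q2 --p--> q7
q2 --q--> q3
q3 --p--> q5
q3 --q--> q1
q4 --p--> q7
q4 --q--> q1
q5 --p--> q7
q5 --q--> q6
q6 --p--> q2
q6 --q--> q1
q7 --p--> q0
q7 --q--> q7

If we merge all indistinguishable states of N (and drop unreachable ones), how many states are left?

4

All states are reachable from the start state.
Start with accepting vs non-accepting: {q1,q3,q6,q7} | {q0,q2,q4,q5}.
On input p, block {q0,q2,q4,q5} splits into {q2,q4,q5} and {q0}.
Split {q1,q3,q6,q7} by δ(·,p) → {q1,q3,q6} and {q7}.
The partition is now stable with 4 blocks: {q1,q3,q6} | {q2,q4,q5} | {q0} | {q7}.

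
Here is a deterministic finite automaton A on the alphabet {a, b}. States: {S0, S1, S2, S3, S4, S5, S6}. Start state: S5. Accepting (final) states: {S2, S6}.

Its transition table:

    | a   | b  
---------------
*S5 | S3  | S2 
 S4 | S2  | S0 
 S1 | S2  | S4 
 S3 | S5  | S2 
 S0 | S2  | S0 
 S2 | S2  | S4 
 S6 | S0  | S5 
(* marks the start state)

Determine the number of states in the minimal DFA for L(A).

Reachable states from the start: {S0,S2,S3,S4,S5}. Unreachable: {S1,S6} — drop them.
P0 = {S2} | {S0,S3,S4,S5}.
Split {S0,S3,S4,S5} by δ(·,a) → {S0,S4} and {S3,S5}.
No further refinement is possible. Final partition (3 blocks): {S2} | {S0,S4} | {S3,S5}.

3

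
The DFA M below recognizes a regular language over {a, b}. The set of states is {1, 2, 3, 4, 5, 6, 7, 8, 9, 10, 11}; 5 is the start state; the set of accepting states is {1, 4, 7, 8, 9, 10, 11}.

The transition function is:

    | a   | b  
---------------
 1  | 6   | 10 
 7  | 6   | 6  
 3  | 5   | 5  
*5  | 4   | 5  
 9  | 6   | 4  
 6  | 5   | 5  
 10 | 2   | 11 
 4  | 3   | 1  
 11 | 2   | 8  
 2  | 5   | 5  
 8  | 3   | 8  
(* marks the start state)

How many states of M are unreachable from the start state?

2

No path from 5 leads to 7, 9; the other 9 states are all reachable.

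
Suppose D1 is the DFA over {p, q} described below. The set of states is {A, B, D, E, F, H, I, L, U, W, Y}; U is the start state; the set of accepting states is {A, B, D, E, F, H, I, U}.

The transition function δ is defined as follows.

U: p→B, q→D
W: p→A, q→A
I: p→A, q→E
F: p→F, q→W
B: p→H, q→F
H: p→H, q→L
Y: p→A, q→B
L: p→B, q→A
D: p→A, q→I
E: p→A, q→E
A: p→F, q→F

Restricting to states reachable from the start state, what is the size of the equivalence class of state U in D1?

Reachable states from the start: {A,B,D,E,F,H,I,L,U,W}. Unreachable: {Y} — drop them.
Start with accepting vs non-accepting: {A,B,D,E,F,H,I,U} | {L,W}.
On input q, block {A,B,D,E,F,H,I,U} splits into {A,B,D,E,I,U} and {F,H}.
Split {A,B,D,E,I,U} by δ(·,p) → {D,E,I,U} and {A,B}.
Stable partition: {D,E,I,U} | {L,W} | {F,H} | {A,B} — 4 equivalence classes.
State U belongs to the block {D,E,I,U}, which has 4 states.

4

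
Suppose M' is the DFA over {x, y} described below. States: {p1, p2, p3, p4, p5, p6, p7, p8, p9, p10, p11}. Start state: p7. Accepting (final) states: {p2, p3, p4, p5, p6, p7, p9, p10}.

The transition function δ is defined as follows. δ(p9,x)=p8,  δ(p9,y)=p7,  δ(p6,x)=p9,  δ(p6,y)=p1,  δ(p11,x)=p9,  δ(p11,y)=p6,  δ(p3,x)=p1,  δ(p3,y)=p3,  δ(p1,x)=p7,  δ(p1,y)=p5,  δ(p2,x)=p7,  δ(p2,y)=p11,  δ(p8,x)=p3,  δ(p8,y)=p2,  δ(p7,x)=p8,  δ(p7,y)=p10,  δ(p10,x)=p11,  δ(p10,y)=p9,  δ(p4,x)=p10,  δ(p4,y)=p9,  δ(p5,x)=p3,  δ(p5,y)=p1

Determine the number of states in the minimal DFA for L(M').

States {p4} cannot be reached from the start state, so discard them.
Initial partition by acceptance: {p2,p3,p5,p6,p7,p9,p10} | {p1,p8,p11}.
Split {p2,p3,p5,p6,p7,p9,p10} by δ(·,x) → {p3,p7,p9,p10} and {p2,p5,p6}.
The partition is now stable with 3 blocks: {p3,p7,p9,p10} | {p1,p8,p11} | {p2,p5,p6}.

3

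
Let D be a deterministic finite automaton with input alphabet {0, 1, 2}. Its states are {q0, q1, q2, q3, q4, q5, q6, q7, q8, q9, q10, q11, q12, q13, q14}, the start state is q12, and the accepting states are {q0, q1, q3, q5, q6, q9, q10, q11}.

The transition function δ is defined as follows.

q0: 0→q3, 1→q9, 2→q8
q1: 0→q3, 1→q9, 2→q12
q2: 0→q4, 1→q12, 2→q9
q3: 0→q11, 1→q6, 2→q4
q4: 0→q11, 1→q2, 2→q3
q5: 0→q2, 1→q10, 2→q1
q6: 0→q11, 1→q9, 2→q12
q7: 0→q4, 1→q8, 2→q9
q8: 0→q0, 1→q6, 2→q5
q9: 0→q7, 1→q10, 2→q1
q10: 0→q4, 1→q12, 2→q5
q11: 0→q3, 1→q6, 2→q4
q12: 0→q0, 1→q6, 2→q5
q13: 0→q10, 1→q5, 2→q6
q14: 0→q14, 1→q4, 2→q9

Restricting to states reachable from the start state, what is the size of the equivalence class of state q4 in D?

1

States {q13,q14} cannot be reached from the start state, so discard them.
Start with accepting vs non-accepting: {q0,q1,q3,q5,q6,q9,q10,q11} | {q2,q4,q7,q8,q12}.
Refine {q0,q1,q3,q5,q6,q9,q10,q11} on symbol 0: members go to different blocks, giving {q0,q1,q3,q6,q11} and {q5,q9,q10}.
Refine {q0,q1,q3,q6,q11} on symbol 1: members go to different blocks, giving {q0,q1,q6} and {q3,q11}.
On input 0, block {q2,q4,q7,q8,q12} splits into {q2,q7} and {q8,q12} and {q4}.
On input 0, block {q5,q9,q10} splits into {q5,q9} and {q10}.
The partition is now stable with 7 blocks: {q0,q1,q6} | {q2,q7} | {q5,q9} | {q3,q11} | {q8,q12} | {q4} | {q10}.
State q4 belongs to the block {q4}, which has 1 states.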